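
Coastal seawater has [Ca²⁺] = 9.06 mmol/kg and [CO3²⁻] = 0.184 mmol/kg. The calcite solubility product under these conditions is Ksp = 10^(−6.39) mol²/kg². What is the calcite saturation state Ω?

Ksp = 10^(−6.39) = 4.074×10^-7
Ω = [Ca²⁺][CO3²⁻]/Ksp = (9.06×10^-3)(0.184×10^-3) / 4.074×10^-7 = 4.09

Ω = 4.09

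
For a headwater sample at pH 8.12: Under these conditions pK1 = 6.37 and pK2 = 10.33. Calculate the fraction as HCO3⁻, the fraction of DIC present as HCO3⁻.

α₁ = 1 / (1 + [H⁺]/K1 + K2/[H⁺]) = 1 / (1 + 10^-1.75 + 10^-2.21)
   = 1 / (1 + 0.017783 + 0.0061660) = 1/1.0239 = 0.9766

α₁ = 0.977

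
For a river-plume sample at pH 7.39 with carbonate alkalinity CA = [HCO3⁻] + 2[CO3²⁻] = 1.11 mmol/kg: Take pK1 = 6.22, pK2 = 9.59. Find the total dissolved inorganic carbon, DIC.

DIC = 1.18 mmol/kg

CA = [HCO3⁻] + 2[CO3²⁻] = (α₁ + 2α₂)·DIC
At pH 7.39: [H⁺]/K1 = 10^-1.17 = 0.067608, K2/[H⁺] = 10^-2.20 = 0.0063096
α₁ = 1/(1 + 0.067608 + 0.0063096) = 1/1.0739 = 0.9312; α₂ = α₁·K2/[H⁺] = 0.005875
α₁ + 2α₂ = 0.9429
DIC = CA / (α₁ + 2α₂) = 1.11 / 0.9429 = 1.18 mmol/kg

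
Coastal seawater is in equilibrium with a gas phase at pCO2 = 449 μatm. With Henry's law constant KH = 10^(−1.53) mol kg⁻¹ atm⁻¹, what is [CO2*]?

KH = 10^(−1.53) = 2.951×10^-2 mol kg⁻¹ atm⁻¹
[CO2*] = KH · pCO2 = 2.951×10^-2 × 449×10^-6 atm = 1.33×10^-5 mol/kg

[CO2*] = 13.3 μmol/kg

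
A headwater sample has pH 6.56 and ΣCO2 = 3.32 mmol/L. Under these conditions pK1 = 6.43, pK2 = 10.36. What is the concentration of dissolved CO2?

α₀ = 1 / (1 + K1/[H⁺] + K1K2/[H⁺]²) = 1 / (1 + 10^+0.13 + 10^-3.67)
   = 1 / (1 + 1.3490 + 0.00021380) = 1/2.3492 = 0.4257
[CO2*] = α₀ × DIC = 0.4257 × 3.32 = 1.41 mmol/L

[CO2*] = 1.41 mmol/L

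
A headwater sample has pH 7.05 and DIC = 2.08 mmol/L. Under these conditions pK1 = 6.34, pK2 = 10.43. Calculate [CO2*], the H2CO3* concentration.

[CO2*] = 0.339 mmol/L

α₀ = 1 / (1 + K1/[H⁺] + K1K2/[H⁺]²) = 1 / (1 + 10^+0.71 + 10^-2.67)
   = 1 / (1 + 5.1286 + 0.0021380) = 1/6.1308 = 0.1631
[CO2*] = α₀ × DIC = 0.1631 × 2.08 = 0.339 mmol/L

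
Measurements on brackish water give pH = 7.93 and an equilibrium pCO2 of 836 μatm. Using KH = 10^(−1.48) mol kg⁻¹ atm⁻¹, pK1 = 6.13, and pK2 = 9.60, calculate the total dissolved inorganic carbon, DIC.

DIC = 1.81 mmol/kg

[CO2*] = KH · pCO2 = 10^(−1.48) × 836×10^-6 = 2.768×10^-5 mol/kg
α₀ = 1/(1 + K1/[H⁺] + K1K2/[H⁺]²) = 1/(1 + 10^+1.80 + 10^+0.13) = 0.01528
DIC = [CO2*]/α₀ = 2.768×10^-5 / 0.01528 = 1.81 mmol/kg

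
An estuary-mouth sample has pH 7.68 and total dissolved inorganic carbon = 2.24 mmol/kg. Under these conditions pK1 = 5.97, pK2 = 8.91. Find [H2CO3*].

[CO2*] = 0.0405 mmol/kg

α₀ = 1 / (1 + K1/[H⁺] + K1K2/[H⁺]²) = 1 / (1 + 10^+1.71 + 10^+0.48)
   = 1 / (1 + 51.286 + 3.0200) = 1/55.306 = 0.01808
[CO2*] = α₀ × DIC = 0.01808 × 2.24 = 0.0405 mmol/kg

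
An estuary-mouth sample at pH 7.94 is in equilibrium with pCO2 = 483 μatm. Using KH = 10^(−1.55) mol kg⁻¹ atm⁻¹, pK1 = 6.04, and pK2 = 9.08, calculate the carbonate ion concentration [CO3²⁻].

[CO3²⁻] = 0.0783 mmol/kg

[CO2*] = KH · pCO2 = 10^(−1.55) × 483×10^-6 = 1.361×10^-5 mol/kg
α₀ = 1/(1 + K1/[H⁺] + K1K2/[H⁺]²) = 1/(1 + 10^+1.90 + 10^+0.76) = 0.01160
DIC = [CO2*]/α₀ = 1.361×10^-5 / 0.01160 = 1.173 mmol/kg
[CO3²⁻] = α₂·DIC; α₂ = 0.06677, so [CO3²⁻] = 0.06677 × 1.173 = 0.0783 mmol/kg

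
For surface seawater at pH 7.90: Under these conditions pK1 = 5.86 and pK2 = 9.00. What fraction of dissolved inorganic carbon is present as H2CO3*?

α₀ = 1 / (1 + K1/[H⁺] + K1K2/[H⁺]²) = 1 / (1 + 10^+2.04 + 10^+0.94)
   = 1 / (1 + 109.65 + 8.7096) = 1/119.36 = 0.008378

α₀ = 0.00838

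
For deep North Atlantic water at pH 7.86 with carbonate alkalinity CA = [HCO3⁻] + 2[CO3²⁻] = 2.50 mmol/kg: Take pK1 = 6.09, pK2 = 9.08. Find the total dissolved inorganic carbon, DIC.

CA = [HCO3⁻] + 2[CO3²⁻] = (α₁ + 2α₂)·DIC
At pH 7.86: [H⁺]/K1 = 10^-1.77 = 0.016982, K2/[H⁺] = 10^-1.22 = 0.060256
α₁ = 1/(1 + 0.016982 + 0.060256) = 1/1.0772 = 0.9283; α₂ = α₁·K2/[H⁺] = 0.05594
α₁ + 2α₂ = 1.0402
DIC = CA / (α₁ + 2α₂) = 2.50 / 1.0402 = 2.40 mmol/kg

DIC = 2.40 mmol/kg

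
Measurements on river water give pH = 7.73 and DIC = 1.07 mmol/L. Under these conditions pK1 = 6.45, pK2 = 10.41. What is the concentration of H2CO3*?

[CO2*] = 0.0532 mmol/L

α₀ = 1 / (1 + K1/[H⁺] + K1K2/[H⁺]²) = 1 / (1 + 10^+1.28 + 10^-1.40)
   = 1 / (1 + 19.055 + 0.039811) = 1/20.094 = 0.04977
[CO2*] = α₀ × DIC = 0.04977 × 1.07 = 0.0532 mmol/L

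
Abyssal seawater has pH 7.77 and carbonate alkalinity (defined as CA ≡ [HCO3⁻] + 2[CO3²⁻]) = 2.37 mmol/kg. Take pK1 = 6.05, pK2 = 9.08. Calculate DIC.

CA = [HCO3⁻] + 2[CO3²⁻] = (α₁ + 2α₂)·DIC
At pH 7.77: [H⁺]/K1 = 10^-1.72 = 0.019055, K2/[H⁺] = 10^-1.31 = 0.048978
α₁ = 1/(1 + 0.019055 + 0.048978) = 1/1.0680 = 0.9363; α₂ = α₁·K2/[H⁺] = 0.04586
α₁ + 2α₂ = 1.0280
DIC = CA / (α₁ + 2α₂) = 2.37 / 1.0280 = 2.31 mmol/kg

DIC = 2.31 mmol/kg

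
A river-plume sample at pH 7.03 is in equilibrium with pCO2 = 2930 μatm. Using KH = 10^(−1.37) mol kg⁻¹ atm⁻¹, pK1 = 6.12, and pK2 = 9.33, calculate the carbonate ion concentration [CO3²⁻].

[CO2*] = KH · pCO2 = 10^(−1.37) × 2930×10^-6 = 1.250×10^-4 mol/kg
α₀ = 1/(1 + K1/[H⁺] + K1K2/[H⁺]²) = 1/(1 + 10^+0.91 + 10^-1.39) = 0.1091
DIC = [CO2*]/α₀ = 1.250×10^-4 / 0.1091 = 1.146 mmol/kg
[CO3²⁻] = α₂·DIC; α₂ = 0.004443, so [CO3²⁻] = 0.004443 × 1.146 = 0.00509 mmol/kg = 5.09 μmol/kg

[CO3²⁻] = 5.09 μmol/kg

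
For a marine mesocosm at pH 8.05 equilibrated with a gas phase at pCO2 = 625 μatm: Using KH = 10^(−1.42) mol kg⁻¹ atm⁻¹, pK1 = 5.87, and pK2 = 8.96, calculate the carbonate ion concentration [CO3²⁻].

[CO3²⁻] = 0.442 mmol/kg

[CO2*] = KH · pCO2 = 10^(−1.42) × 625×10^-6 = 2.376×10^-5 mol/kg
α₀ = 1/(1 + K1/[H⁺] + K1K2/[H⁺]²) = 1/(1 + 10^+2.18 + 10^+1.27) = 0.005849
DIC = [CO2*]/α₀ = 2.376×10^-5 / 0.005849 = 4.063 mmol/kg
[CO3²⁻] = α₂·DIC; α₂ = 0.1089, so [CO3²⁻] = 0.1089 × 4.063 = 0.442 mmol/kg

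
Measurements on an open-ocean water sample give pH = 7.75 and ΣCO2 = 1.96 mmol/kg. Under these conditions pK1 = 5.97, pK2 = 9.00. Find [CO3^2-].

α₂ = 1 / (1 + [H⁺]/K2 + [H⁺]²/(K1K2)) = 1 / (1 + 10^+1.25 + 10^-0.53)
   = 1 / (1 + 17.783 + 0.29512) = 1/19.078 = 0.05242
[CO3²⁻] = α₂ × DIC = 0.05242 × 1.96 = 0.103 mmol/kg

[CO3²⁻] = 0.103 mmol/kg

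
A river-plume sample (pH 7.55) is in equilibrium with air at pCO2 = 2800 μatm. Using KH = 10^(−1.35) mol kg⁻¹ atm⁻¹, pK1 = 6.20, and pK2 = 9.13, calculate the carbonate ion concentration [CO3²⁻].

[CO2*] = KH · pCO2 = 10^(−1.35) × 2800×10^-6 = 1.251×10^-4 mol/kg
α₀ = 1/(1 + K1/[H⁺] + K1K2/[H⁺]²) = 1/(1 + 10^+1.35 + 10^-0.23) = 0.04171
DIC = [CO2*]/α₀ = 1.251×10^-4 / 0.04171 = 2.999 mmol/kg
[CO3²⁻] = α₂·DIC; α₂ = 0.02456, so [CO3²⁻] = 0.02456 × 2.999 = 0.0736 mmol/kg

[CO3²⁻] = 0.0736 mmol/kg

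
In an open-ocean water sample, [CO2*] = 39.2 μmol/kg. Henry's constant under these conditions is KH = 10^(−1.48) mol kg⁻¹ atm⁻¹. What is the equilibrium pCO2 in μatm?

KH = 10^(−1.48) = 3.311×10^-2 mol kg⁻¹ atm⁻¹
pCO2 = [CO2*]/KH = 39.2×10^-6 / 3.311×10^-2 = 1.18×10^-3 atm = 1180 μatm

pCO2 = 1180 μatm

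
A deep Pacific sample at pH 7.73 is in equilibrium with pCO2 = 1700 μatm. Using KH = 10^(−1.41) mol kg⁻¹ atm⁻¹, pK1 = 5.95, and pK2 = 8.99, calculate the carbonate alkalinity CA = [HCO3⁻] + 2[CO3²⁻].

[CO2*] = KH · pCO2 = 10^(−1.41) × 1700×10^-6 = 6.614×10^-5 mol/kg
α₀ = 1/(1 + K1/[H⁺] + K1K2/[H⁺]²) = 1/(1 + 10^+1.78 + 10^+0.52) = 0.01549
DIC = [CO2*]/α₀ = 6.614×10^-5 / 0.01549 = 4.270 mmol/kg
CA = (α₁ + 2α₂)·DIC = (0.9332 + 2×0.05128) × 4.270 = 4.42 mmol/kg

CA = 4.42 mmol/kg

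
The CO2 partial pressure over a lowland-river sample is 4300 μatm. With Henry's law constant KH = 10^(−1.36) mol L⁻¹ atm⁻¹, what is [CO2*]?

[CO2*] = 188 μmol/L

KH = 10^(−1.36) = 4.365×10^-2 mol L⁻¹ atm⁻¹
[CO2*] = KH · pCO2 = 4.365×10^-2 × 4300×10^-6 atm = 1.88×10^-4 mol/L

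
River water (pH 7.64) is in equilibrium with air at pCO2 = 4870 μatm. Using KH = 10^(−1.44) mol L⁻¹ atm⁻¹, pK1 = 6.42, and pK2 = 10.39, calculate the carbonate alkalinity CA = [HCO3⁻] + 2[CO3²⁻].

CA = 2.94 mmol/L

[CO2*] = KH · pCO2 = 10^(−1.44) × 4870×10^-6 = 1.768×10^-4 mol/L
α₀ = 1/(1 + K1/[H⁺] + K1K2/[H⁺]²) = 1/(1 + 10^+1.22 + 10^-1.53) = 0.05674
DIC = [CO2*]/α₀ = 1.768×10^-4 / 0.05674 = 3.117 mmol/L
CA = (α₁ + 2α₂)·DIC = (0.9416 + 2×0.001674) × 3.117 = 2.94 mmol/L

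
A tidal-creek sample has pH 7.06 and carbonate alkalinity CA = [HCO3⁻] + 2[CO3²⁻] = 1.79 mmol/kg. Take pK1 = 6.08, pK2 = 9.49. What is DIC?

DIC = 1.97 mmol/kg

CA = [HCO3⁻] + 2[CO3²⁻] = (α₁ + 2α₂)·DIC
At pH 7.06: [H⁺]/K1 = 10^-0.98 = 0.10471, K2/[H⁺] = 10^-2.43 = 0.0037154
α₁ = 1/(1 + 0.10471 + 0.0037154) = 1/1.1084 = 0.9022; α₂ = α₁·K2/[H⁺] = 0.003352
α₁ + 2α₂ = 0.9089
DIC = CA / (α₁ + 2α₂) = 1.79 / 0.9089 = 1.97 mmol/kg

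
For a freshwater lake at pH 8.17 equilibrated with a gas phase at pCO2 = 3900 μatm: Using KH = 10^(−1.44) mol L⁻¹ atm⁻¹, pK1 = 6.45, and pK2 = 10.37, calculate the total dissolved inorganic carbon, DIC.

[CO2*] = KH · pCO2 = 10^(−1.44) × 3900×10^-6 = 1.416×10^-4 mol/L
α₀ = 1/(1 + K1/[H⁺] + K1K2/[H⁺]²) = 1/(1 + 10^+1.72 + 10^-0.48) = 0.01858
DIC = [CO2*]/α₀ = 1.416×10^-4 / 0.01858 = 7.62 mmol/L

DIC = 7.62 mmol/L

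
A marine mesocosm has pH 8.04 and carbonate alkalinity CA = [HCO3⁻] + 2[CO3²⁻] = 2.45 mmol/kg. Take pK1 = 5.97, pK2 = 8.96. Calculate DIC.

CA = [HCO3⁻] + 2[CO3²⁻] = (α₁ + 2α₂)·DIC
At pH 8.04: [H⁺]/K1 = 10^-2.07 = 0.0085114, K2/[H⁺] = 10^-0.92 = 0.12023
α₁ = 1/(1 + 0.0085114 + 0.12023) = 1/1.1287 = 0.8859; α₂ = α₁·K2/[H⁺] = 0.1065
α₁ + 2α₂ = 1.0990
DIC = CA / (α₁ + 2α₂) = 2.45 / 1.0990 = 2.23 mmol/kg

DIC = 2.23 mmol/kg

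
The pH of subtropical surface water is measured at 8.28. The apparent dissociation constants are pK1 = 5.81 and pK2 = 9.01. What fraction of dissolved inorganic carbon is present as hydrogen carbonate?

α₁ = 1 / (1 + [H⁺]/K1 + K2/[H⁺]) = 1 / (1 + 10^-2.47 + 10^-0.73)
   = 1 / (1 + 0.0033884 + 0.18621) = 1/1.1896 = 0.8406

α₁ = 0.841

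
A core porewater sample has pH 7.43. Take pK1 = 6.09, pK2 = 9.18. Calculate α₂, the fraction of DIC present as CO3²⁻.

α₂ = 0.0167

α₂ = 1 / (1 + [H⁺]/K2 + [H⁺]²/(K1K2)) = 1 / (1 + 10^+1.75 + 10^+0.41)
   = 1 / (1 + 56.234 + 2.5704) = 1/59.805 = 0.01672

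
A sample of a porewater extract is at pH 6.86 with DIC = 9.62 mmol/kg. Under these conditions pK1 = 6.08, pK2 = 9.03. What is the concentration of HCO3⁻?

[HCO3⁻] = 8.20 mmol/kg

α₁ = 1 / (1 + [H⁺]/K1 + K2/[H⁺]) = 1 / (1 + 10^-0.78 + 10^-2.17)
   = 1 / (1 + 0.16596 + 0.0067608) = 1/1.1727 = 0.8527
[HCO3⁻] = α₁ × DIC = 0.8527 × 9.62 = 8.20 mmol/kg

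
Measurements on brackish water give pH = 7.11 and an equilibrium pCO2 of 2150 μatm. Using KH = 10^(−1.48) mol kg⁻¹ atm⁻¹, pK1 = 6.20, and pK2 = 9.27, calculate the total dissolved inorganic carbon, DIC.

[CO2*] = KH · pCO2 = 10^(−1.48) × 2150×10^-6 = 7.119×10^-5 mol/kg
α₀ = 1/(1 + K1/[H⁺] + K1K2/[H⁺]²) = 1/(1 + 10^+0.91 + 10^-1.25) = 0.1089
DIC = [CO2*]/α₀ = 7.119×10^-5 / 0.1089 = 0.654 mmol/kg

DIC = 0.654 mmol/kg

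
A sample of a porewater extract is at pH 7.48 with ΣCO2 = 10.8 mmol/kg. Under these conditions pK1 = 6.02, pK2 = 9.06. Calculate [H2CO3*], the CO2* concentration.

[CO2*] = 0.353 mmol/kg

α₀ = 1 / (1 + K1/[H⁺] + K1K2/[H⁺]²) = 1 / (1 + 10^+1.46 + 10^-0.12)
   = 1 / (1 + 28.840 + 0.75858) = 1/30.599 = 0.03268
[CO2*] = α₀ × DIC = 0.03268 × 10.8 = 0.353 mmol/kg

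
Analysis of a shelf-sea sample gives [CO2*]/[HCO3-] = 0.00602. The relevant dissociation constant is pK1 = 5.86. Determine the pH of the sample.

pH = 8.08

From K1 = [H⁺][HCO3-]/[CO2*]:  pH = pK1 − log₁₀([CO2*]/[HCO3-])
log₁₀(0.00602) = -2.220
pH = 5.86 − (-2.220) = 8.08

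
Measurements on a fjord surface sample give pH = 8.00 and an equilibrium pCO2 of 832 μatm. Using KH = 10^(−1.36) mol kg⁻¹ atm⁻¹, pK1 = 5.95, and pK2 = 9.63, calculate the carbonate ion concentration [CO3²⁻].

[CO2*] = KH · pCO2 = 10^(−1.36) × 832×10^-6 = 3.632×10^-5 mol/kg
α₀ = 1/(1 + K1/[H⁺] + K1K2/[H⁺]²) = 1/(1 + 10^+2.05 + 10^+0.42) = 0.008633
DIC = [CO2*]/α₀ = 3.632×10^-5 / 0.008633 = 4.207 mmol/kg
[CO3²⁻] = α₂·DIC; α₂ = 0.02271, so [CO3²⁻] = 0.02271 × 4.207 = 0.0955 mmol/kg

[CO3²⁻] = 0.0955 mmol/kg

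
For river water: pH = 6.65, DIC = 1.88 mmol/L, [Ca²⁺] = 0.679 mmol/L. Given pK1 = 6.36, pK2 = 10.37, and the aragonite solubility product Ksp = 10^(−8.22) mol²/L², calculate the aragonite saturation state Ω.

α₂ = 1 / (1 + [H⁺]/K2 + [H⁺]²/(K1K2)) = 1 / (1 + 10^+3.72 + 10^+3.43)
   = 1 / (1 + 5248.1 + 2691.5) = 1/7940.6 = 0.0001259
[CO3²⁻] = α₂ × DIC = 0.0001259 × 1.88 = 0.0002368 mmol/L = 0.2368 μmol/L
Ksp = 10^(−8.22) = 6.026×10^-9
Ω = [Ca²⁺][CO3²⁻]/Ksp = (0.679×10^-3)(2.368×10^-7) / 6.026×10^-9 = 0.0267

Ω = 0.0267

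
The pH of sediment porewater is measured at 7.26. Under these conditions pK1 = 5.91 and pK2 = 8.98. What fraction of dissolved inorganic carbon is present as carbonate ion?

α₂ = 1 / (1 + [H⁺]/K2 + [H⁺]²/(K1K2)) = 1 / (1 + 10^+1.72 + 10^+0.37)
   = 1 / (1 + 52.481 + 2.3442) = 1/55.825 = 0.01791

α₂ = 0.0179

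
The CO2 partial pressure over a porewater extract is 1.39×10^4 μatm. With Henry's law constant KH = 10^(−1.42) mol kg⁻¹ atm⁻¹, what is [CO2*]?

KH = 10^(−1.42) = 3.802×10^-2 mol kg⁻¹ atm⁻¹
[CO2*] = KH · pCO2 = 3.802×10^-2 × 1.39×10^4×10^-6 atm = 5.28×10^-4 mol/kg

[CO2*] = 528 μmol/kg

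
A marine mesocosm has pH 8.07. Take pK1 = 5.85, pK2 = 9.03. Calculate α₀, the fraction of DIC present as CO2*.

α₀ = 0.00540

α₀ = 1 / (1 + K1/[H⁺] + K1K2/[H⁺]²) = 1 / (1 + 10^+2.22 + 10^+1.26)
   = 1 / (1 + 165.96 + 18.197) = 1/185.16 = 0.005401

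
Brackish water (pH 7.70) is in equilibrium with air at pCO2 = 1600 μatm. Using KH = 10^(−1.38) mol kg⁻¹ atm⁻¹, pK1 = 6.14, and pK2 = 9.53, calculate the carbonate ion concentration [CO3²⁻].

[CO2*] = KH · pCO2 = 10^(−1.38) × 1600×10^-6 = 6.670×10^-5 mol/kg
α₀ = 1/(1 + K1/[H⁺] + K1K2/[H⁺]²) = 1/(1 + 10^+1.56 + 10^-0.27) = 0.02642
DIC = [CO2*]/α₀ = 6.670×10^-5 / 0.02642 = 2.524 mmol/kg
[CO3²⁻] = α₂·DIC; α₂ = 0.01419, so [CO3²⁻] = 0.01419 × 2.524 = 0.0358 mmol/kg

[CO3²⁻] = 0.0358 mmol/kg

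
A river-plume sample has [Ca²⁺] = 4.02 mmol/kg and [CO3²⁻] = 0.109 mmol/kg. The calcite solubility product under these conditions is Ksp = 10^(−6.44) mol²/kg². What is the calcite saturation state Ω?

Ksp = 10^(−6.44) = 3.631×10^-7
Ω = [Ca²⁺][CO3²⁻]/Ksp = (4.02×10^-3)(0.109×10^-3) / 3.631×10^-7 = 1.21

Ω = 1.21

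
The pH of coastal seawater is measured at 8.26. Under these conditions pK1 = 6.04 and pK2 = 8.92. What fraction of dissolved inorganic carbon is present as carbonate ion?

α₂ = 0.179

α₂ = 1 / (1 + [H⁺]/K2 + [H⁺]²/(K1K2)) = 1 / (1 + 10^+0.66 + 10^-1.56)
   = 1 / (1 + 4.5709 + 0.027542) = 1/5.5984 = 0.1786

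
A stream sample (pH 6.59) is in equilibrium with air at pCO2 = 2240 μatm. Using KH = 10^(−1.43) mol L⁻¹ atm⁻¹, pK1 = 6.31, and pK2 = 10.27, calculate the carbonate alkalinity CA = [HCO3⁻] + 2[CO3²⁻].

[CO2*] = KH · pCO2 = 10^(−1.43) × 2240×10^-6 = 8.322×10^-5 mol/L
α₀ = 1/(1 + K1/[H⁺] + K1K2/[H⁺]²) = 1/(1 + 10^+0.28 + 10^-3.40) = 0.3441
DIC = [CO2*]/α₀ = 8.322×10^-5 / 0.3441 = 0.2418 mmol/L
CA = (α₁ + 2α₂)·DIC = (0.6557 + 2×0.0001370) × 0.2418 = 0.159 mmol/L

CA = 0.159 mmol/L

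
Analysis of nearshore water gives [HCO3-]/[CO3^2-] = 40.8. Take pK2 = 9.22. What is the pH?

From K2 = [H⁺][CO3^2-]/[HCO3-]:  pH = pK2 − log₁₀([HCO3-]/[CO3^2-])
log₁₀(40.8) = +1.611
pH = 9.22 − (+1.611) = 7.61

pH = 7.61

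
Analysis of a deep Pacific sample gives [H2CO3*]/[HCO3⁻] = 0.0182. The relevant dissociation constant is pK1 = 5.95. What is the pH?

From K1 = [H⁺][HCO3⁻]/[H2CO3*]:  pH = pK1 − log₁₀([H2CO3*]/[HCO3⁻])
log₁₀(0.0182) = -1.740
pH = 5.95 − (-1.740) = 7.69

pH = 7.69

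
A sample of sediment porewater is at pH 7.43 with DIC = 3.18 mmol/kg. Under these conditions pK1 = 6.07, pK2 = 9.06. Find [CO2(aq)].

[CO2*] = 0.130 mmol/kg

α₀ = 1 / (1 + K1/[H⁺] + K1K2/[H⁺]²) = 1 / (1 + 10^+1.36 + 10^-0.27)
   = 1 / (1 + 22.909 + 0.53703) = 1/24.446 = 0.04091
[CO2*] = α₀ × DIC = 0.04091 × 3.18 = 0.130 mmol/kg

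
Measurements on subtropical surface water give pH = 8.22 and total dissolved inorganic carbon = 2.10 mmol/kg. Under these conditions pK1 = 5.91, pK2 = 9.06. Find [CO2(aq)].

α₀ = 1 / (1 + K1/[H⁺] + K1K2/[H⁺]²) = 1 / (1 + 10^+2.31 + 10^+1.47)
   = 1 / (1 + 204.17 + 29.512) = 1/234.69 = 0.004261
[CO2*] = α₀ × DIC = 0.004261 × 2.10 = 0.00895 mmol/kg = 8.95 μmol/kg

[CO2*] = 8.95 μmol/kg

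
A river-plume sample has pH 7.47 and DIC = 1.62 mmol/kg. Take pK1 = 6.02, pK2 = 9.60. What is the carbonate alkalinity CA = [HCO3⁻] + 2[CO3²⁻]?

CA = [HCO3⁻] + 2[CO3²⁻] = (α₁ + 2α₂)·DIC
At pH 7.47: [H⁺]/K1 = 10^-1.45 = 0.035481, K2/[H⁺] = 10^-2.13 = 0.0074131
α₁ = 1/(1 + 0.035481 + 0.0074131) = 1/1.0429 = 0.9589; α₂ = α₁·K2/[H⁺] = 0.007108
α₁ + 2α₂ = 0.9731
CA = 0.9731 × 1.62 = 1.58 mmol/kg

CA = 1.58 mmol/kg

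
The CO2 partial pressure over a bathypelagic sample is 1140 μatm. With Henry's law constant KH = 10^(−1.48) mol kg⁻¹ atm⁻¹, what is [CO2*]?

[CO2*] = 37.7 μmol/kg

KH = 10^(−1.48) = 3.311×10^-2 mol kg⁻¹ atm⁻¹
[CO2*] = KH · pCO2 = 3.311×10^-2 × 1140×10^-6 atm = 3.77×10^-5 mol/kg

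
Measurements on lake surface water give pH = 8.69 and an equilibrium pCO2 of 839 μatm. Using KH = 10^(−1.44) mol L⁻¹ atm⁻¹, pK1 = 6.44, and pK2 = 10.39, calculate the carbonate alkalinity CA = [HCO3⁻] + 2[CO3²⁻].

[CO2*] = KH · pCO2 = 10^(−1.44) × 839×10^-6 = 3.046×10^-5 mol/L
α₀ = 1/(1 + K1/[H⁺] + K1K2/[H⁺]²) = 1/(1 + 10^+2.25 + 10^+0.55) = 0.005483
DIC = [CO2*]/α₀ = 3.046×10^-5 / 0.005483 = 5.556 mmol/L
CA = (α₁ + 2α₂)·DIC = (0.9751 + 2×0.01946) × 5.556 = 5.63 mmol/L

CA = 5.63 mmol/L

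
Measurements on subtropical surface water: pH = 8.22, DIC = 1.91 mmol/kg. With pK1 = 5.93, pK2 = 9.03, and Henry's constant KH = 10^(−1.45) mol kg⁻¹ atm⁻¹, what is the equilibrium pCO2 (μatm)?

α₀ = 1 / (1 + K1/[H⁺] + K1K2/[H⁺]²) = 1 / (1 + 10^+2.29 + 10^+1.48)
   = 1 / (1 + 194.98 + 30.200) = 1/226.18 = 0.004421
[CO2*] = α₀ × DIC = 0.004421 × 1.91 = 0.008444 mmol/kg = 8.444 μmol/kg
pCO2 = [CO2*]/KH = 8.444×10^-6 / 3.548×10^-2 = 238 μatm

pCO2 = 238 μatm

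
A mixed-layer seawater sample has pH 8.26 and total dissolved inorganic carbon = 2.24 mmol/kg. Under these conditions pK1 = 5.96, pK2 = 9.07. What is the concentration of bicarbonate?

[HCO3⁻] = 1.93 mmol/kg

α₁ = 1 / (1 + [H⁺]/K1 + K2/[H⁺]) = 1 / (1 + 10^-2.30 + 10^-0.81)
   = 1 / (1 + 0.0050119 + 0.15488) = 1/1.1599 = 0.8621
[HCO3⁻] = α₁ × DIC = 0.8621 × 2.24 = 1.93 mmol/kg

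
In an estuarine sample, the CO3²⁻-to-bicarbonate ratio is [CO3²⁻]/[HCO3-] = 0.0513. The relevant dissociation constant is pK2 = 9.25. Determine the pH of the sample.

pH = 7.96

From K2 = [H⁺][CO3²⁻]/[HCO3-]:  pH = pK2 + log₁₀([CO3²⁻]/[HCO3-])
log₁₀(0.0513) = -1.290
pH = 9.25 + (-1.290) = 7.96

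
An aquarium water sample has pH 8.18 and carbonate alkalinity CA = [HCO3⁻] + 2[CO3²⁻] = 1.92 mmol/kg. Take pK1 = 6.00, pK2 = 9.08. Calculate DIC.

DIC = 1.74 mmol/kg

CA = [HCO3⁻] + 2[CO3²⁻] = (α₁ + 2α₂)·DIC
At pH 8.18: [H⁺]/K1 = 10^-2.18 = 0.0066069, K2/[H⁺] = 10^-0.90 = 0.12589
α₁ = 1/(1 + 0.0066069 + 0.12589) = 1/1.1325 = 0.8830; α₂ = α₁·K2/[H⁺] = 0.1112
α₁ + 2α₂ = 1.1053
DIC = CA / (α₁ + 2α₂) = 1.92 / 1.1053 = 1.74 mmol/kg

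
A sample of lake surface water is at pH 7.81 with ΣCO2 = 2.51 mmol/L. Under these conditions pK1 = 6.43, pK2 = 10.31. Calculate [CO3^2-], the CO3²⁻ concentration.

α₂ = 1 / (1 + [H⁺]/K2 + [H⁺]²/(K1K2)) = 1 / (1 + 10^+2.50 + 10^+1.12)
   = 1 / (1 + 316.23 + 13.183) = 1/330.41 = 0.003027
[CO3²⁻] = α₂ × DIC = 0.003027 × 2.51 = 0.00760 mmol/L = 7.60 μmol/L

[CO3²⁻] = 7.60 μmol/L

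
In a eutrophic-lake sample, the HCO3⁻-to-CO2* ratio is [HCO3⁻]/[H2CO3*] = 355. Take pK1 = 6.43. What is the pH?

pH = 8.98

From K1 = [H⁺][HCO3⁻]/[H2CO3*]:  pH = pK1 + log₁₀([HCO3⁻]/[H2CO3*])
log₁₀(355) = +2.550
pH = 6.43 + (+2.550) = 8.98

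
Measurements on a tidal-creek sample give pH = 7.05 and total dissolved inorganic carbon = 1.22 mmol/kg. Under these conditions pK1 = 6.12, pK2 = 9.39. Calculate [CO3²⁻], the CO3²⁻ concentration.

[CO3²⁻] = 4.97 μmol/kg

α₂ = 1 / (1 + [H⁺]/K2 + [H⁺]²/(K1K2)) = 1 / (1 + 10^+2.34 + 10^+1.41)
   = 1 / (1 + 218.78 + 25.704) = 1/245.48 = 0.004074
[CO3²⁻] = α₂ × DIC = 0.004074 × 1.22 = 0.00497 mmol/kg = 4.97 μmol/kg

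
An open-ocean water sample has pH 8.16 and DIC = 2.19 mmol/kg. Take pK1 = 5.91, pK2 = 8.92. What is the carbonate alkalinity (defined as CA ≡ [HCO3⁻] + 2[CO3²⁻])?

CA = 2.50 mmol/kg

CA = [HCO3⁻] + 2[CO3²⁻] = (α₁ + 2α₂)·DIC
At pH 8.16: [H⁺]/K1 = 10^-2.25 = 0.0056234, K2/[H⁺] = 10^-0.76 = 0.17378
α₁ = 1/(1 + 0.0056234 + 0.17378) = 1/1.1794 = 0.8479; α₂ = α₁·K2/[H⁺] = 0.1473
α₁ + 2α₂ = 1.1426
CA = 1.1426 × 2.19 = 2.50 mmol/kg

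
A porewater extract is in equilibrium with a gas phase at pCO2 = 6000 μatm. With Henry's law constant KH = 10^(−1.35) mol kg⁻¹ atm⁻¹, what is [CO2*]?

KH = 10^(−1.35) = 4.467×10^-2 mol kg⁻¹ atm⁻¹
[CO2*] = KH · pCO2 = 4.467×10^-2 × 6000×10^-6 atm = 2.68×10^-4 mol/kg

[CO2*] = 268 μmol/kg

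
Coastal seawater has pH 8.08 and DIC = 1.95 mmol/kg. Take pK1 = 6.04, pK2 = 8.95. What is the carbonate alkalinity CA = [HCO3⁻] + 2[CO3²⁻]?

CA = 2.16 mmol/kg

CA = [HCO3⁻] + 2[CO3²⁻] = (α₁ + 2α₂)·DIC
At pH 8.08: [H⁺]/K1 = 10^-2.04 = 0.0091201, K2/[H⁺] = 10^-0.87 = 0.13490
α₁ = 1/(1 + 0.0091201 + 0.13490) = 1/1.1440 = 0.8741; α₂ = α₁·K2/[H⁺] = 0.1179
α₁ + 2α₂ = 1.1099
CA = 1.1099 × 1.95 = 2.16 mmol/kg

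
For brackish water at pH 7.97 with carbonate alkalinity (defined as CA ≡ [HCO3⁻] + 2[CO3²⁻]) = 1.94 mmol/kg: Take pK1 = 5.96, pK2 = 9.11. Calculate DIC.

DIC = 1.83 mmol/kg

CA = [HCO3⁻] + 2[CO3²⁻] = (α₁ + 2α₂)·DIC
At pH 7.97: [H⁺]/K1 = 10^-2.01 = 0.0097724, K2/[H⁺] = 10^-1.14 = 0.072444
α₁ = 1/(1 + 0.0097724 + 0.072444) = 1/1.0822 = 0.9240; α₂ = α₁·K2/[H⁺] = 0.06694
α₁ + 2α₂ = 1.0579
DIC = CA / (α₁ + 2α₂) = 1.94 / 1.0579 = 1.83 mmol/kg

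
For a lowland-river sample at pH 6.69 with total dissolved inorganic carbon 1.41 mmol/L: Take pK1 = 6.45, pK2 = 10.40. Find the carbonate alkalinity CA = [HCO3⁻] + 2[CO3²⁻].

CA = [HCO3⁻] + 2[CO3²⁻] = (α₁ + 2α₂)·DIC
At pH 6.69: [H⁺]/K1 = 10^-0.24 = 0.57544, K2/[H⁺] = 10^-3.71 = 0.00019498
α₁ = 1/(1 + 0.57544 + 0.00019498) = 1/1.5756 = 0.6347; α₂ = α₁·K2/[H⁺] = 0.0001237
α₁ + 2α₂ = 0.6349
CA = 0.6349 × 1.41 = 0.895 mmol/L

CA = 0.895 mmol/L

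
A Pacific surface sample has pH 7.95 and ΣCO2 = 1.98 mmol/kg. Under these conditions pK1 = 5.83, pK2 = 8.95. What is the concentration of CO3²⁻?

[CO3²⁻] = 0.179 mmol/kg

α₂ = 1 / (1 + [H⁺]/K2 + [H⁺]²/(K1K2)) = 1 / (1 + 10^+1.00 + 10^-1.12)
   = 1 / (1 + 10.000 + 0.075858) = 1/11.076 = 0.09029
[CO3²⁻] = α₂ × DIC = 0.09029 × 1.98 = 0.179 mmol/kg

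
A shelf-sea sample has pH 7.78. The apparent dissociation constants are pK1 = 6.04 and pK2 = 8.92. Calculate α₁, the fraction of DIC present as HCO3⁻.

α₁ = 1 / (1 + [H⁺]/K1 + K2/[H⁺]) = 1 / (1 + 10^-1.74 + 10^-1.14)
   = 1 / (1 + 0.018197 + 0.072444) = 1/1.0906 = 0.9169

α₁ = 0.917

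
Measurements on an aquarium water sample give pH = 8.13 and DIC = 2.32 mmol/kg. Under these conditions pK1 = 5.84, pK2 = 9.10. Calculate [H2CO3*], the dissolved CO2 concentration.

α₀ = 1 / (1 + K1/[H⁺] + K1K2/[H⁺]²) = 1 / (1 + 10^+2.29 + 10^+1.32)
   = 1 / (1 + 194.98 + 20.893) = 1/216.88 = 0.004611
[CO2*] = α₀ × DIC = 0.004611 × 2.32 = 0.0107 mmol/kg = 10.7 μmol/kg

[CO2*] = 10.7 μmol/kg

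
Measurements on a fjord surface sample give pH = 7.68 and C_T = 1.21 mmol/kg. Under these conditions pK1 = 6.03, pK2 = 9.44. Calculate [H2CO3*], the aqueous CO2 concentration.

[CO2*] = 0.0261 mmol/kg

α₀ = 1 / (1 + K1/[H⁺] + K1K2/[H⁺]²) = 1 / (1 + 10^+1.65 + 10^-0.11)
   = 1 / (1 + 44.668 + 0.77625) = 1/46.445 = 0.02153
[CO2*] = α₀ × DIC = 0.02153 × 1.21 = 0.0261 mmol/kg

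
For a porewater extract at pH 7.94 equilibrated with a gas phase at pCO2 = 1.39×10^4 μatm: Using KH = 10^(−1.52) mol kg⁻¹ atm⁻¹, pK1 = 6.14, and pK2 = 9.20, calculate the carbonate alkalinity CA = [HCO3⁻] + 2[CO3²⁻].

[CO2*] = KH · pCO2 = 10^(−1.52) × 1.39×10^4×10^-6 = 4.198×10^-4 mol/kg
α₀ = 1/(1 + K1/[H⁺] + K1K2/[H⁺]²) = 1/(1 + 10^+1.80 + 10^+0.54) = 0.01480
DIC = [CO2*]/α₀ = 4.198×10^-4 / 0.01480 = 28.36 mmol/kg
CA = (α₁ + 2α₂)·DIC = (0.9339 + 2×0.05132) × 28.36 = 29.4 mmol/kg

CA = 29.4 mmol/kg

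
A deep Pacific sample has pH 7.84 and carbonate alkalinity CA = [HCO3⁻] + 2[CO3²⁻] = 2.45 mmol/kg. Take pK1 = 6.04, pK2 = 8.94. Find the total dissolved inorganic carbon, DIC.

DIC = 2.32 mmol/kg

CA = [HCO3⁻] + 2[CO3²⁻] = (α₁ + 2α₂)·DIC
At pH 7.84: [H⁺]/K1 = 10^-1.80 = 0.015849, K2/[H⁺] = 10^-1.10 = 0.079433
α₁ = 1/(1 + 0.015849 + 0.079433) = 1/1.0953 = 0.9130; α₂ = α₁·K2/[H⁺] = 0.07252
α₁ + 2α₂ = 1.0581
DIC = CA / (α₁ + 2α₂) = 2.45 / 1.0581 = 2.32 mmol/kg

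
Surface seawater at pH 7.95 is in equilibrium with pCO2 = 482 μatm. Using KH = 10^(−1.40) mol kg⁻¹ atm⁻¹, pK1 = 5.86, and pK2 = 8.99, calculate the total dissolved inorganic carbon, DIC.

DIC = 2.60 mmol/kg

[CO2*] = KH · pCO2 = 10^(−1.40) × 482×10^-6 = 1.919×10^-5 mol/kg
α₀ = 1/(1 + K1/[H⁺] + K1K2/[H⁺]²) = 1/(1 + 10^+2.09 + 10^+1.05) = 0.007394
DIC = [CO2*]/α₀ = 1.919×10^-5 / 0.007394 = 2.60 mmol/kg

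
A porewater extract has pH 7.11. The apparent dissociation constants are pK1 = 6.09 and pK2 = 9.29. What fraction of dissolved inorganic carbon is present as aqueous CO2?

α₀ = 1 / (1 + K1/[H⁺] + K1K2/[H⁺]²) = 1 / (1 + 10^+1.02 + 10^-1.16)
   = 1 / (1 + 10.471 + 0.069183) = 1/11.540 = 0.08665

α₀ = 0.0867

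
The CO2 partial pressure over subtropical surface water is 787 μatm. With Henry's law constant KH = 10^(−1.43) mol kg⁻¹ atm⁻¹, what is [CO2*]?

KH = 10^(−1.43) = 3.715×10^-2 mol kg⁻¹ atm⁻¹
[CO2*] = KH · pCO2 = 3.715×10^-2 × 787×10^-6 atm = 2.92×10^-5 mol/kg

[CO2*] = 29.2 μmol/kg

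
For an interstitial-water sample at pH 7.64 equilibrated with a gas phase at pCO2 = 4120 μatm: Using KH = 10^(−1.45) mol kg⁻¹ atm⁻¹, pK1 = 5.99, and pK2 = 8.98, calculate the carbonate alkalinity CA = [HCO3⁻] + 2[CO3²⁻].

CA = 7.13 mmol/kg

[CO2*] = KH · pCO2 = 10^(−1.45) × 4120×10^-6 = 1.462×10^-4 mol/kg
α₀ = 1/(1 + K1/[H⁺] + K1K2/[H⁺]²) = 1/(1 + 10^+1.65 + 10^+0.31) = 0.02096
DIC = [CO2*]/α₀ = 1.462×10^-4 / 0.02096 = 6.974 mmol/kg
CA = (α₁ + 2α₂)·DIC = (0.9362 + 2×0.04279) × 6.974 = 7.13 mmol/kg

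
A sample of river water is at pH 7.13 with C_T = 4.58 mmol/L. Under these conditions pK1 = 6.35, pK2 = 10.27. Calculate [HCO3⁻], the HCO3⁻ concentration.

α₁ = 1 / (1 + [H⁺]/K1 + K2/[H⁺]) = 1 / (1 + 10^-0.78 + 10^-3.14)
   = 1 / (1 + 0.16596 + 0.00072444) = 1/1.1667 = 0.8571
[HCO3⁻] = α₁ × DIC = 0.8571 × 4.58 = 3.93 mmol/L

[HCO3⁻] = 3.93 mmol/L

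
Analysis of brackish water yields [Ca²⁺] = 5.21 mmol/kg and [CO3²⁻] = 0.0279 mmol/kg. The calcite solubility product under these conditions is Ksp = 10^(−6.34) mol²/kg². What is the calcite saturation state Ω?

Ω = 0.318

Ksp = 10^(−6.34) = 4.571×10^-7
Ω = [Ca²⁺][CO3²⁻]/Ksp = (5.21×10^-3)(0.0279×10^-3) / 4.571×10^-7 = 0.318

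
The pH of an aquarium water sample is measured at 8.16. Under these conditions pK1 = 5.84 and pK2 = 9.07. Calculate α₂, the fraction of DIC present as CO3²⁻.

α₂ = 1 / (1 + [H⁺]/K2 + [H⁺]²/(K1K2)) = 1 / (1 + 10^+0.91 + 10^-1.41)
   = 1 / (1 + 8.1283 + 0.038905) = 1/9.1672 = 0.1091

α₂ = 0.109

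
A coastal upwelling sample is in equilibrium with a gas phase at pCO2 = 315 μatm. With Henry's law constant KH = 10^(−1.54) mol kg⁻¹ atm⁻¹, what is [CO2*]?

[CO2*] = 9.08 μmol/kg

KH = 10^(−1.54) = 2.884×10^-2 mol kg⁻¹ atm⁻¹
[CO2*] = KH · pCO2 = 2.884×10^-2 × 315×10^-6 atm = 9.08×10^-6 mol/kg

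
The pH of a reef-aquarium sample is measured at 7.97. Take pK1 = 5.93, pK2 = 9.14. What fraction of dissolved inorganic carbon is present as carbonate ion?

α₂ = 1 / (1 + [H⁺]/K2 + [H⁺]²/(K1K2)) = 1 / (1 + 10^+1.17 + 10^-0.87)
   = 1 / (1 + 14.791 + 0.13490) = 1/15.926 = 0.06279

α₂ = 0.0628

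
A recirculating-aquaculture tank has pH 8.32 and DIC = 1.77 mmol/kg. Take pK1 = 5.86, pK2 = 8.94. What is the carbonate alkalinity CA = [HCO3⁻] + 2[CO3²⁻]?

CA = [HCO3⁻] + 2[CO3²⁻] = (α₁ + 2α₂)·DIC
At pH 8.32: [H⁺]/K1 = 10^-2.46 = 0.0034674, K2/[H⁺] = 10^-0.62 = 0.23988
α₁ = 1/(1 + 0.0034674 + 0.23988) = 1/1.2434 = 0.8043; α₂ = α₁·K2/[H⁺] = 0.1929
α₁ + 2α₂ = 1.1901
CA = 1.1901 × 1.77 = 2.11 mmol/kg

CA = 2.11 mmol/kg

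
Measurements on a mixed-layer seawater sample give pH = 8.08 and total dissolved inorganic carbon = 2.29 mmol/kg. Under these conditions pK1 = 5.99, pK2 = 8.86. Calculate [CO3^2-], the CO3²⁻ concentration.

[CO3²⁻] = 0.324 mmol/kg

α₂ = 1 / (1 + [H⁺]/K2 + [H⁺]²/(K1K2)) = 1 / (1 + 10^+0.78 + 10^-1.31)
   = 1 / (1 + 6.0256 + 0.048978) = 1/7.0746 = 0.1414
[CO3²⁻] = α₂ × DIC = 0.1414 × 2.29 = 0.324 mmol/kg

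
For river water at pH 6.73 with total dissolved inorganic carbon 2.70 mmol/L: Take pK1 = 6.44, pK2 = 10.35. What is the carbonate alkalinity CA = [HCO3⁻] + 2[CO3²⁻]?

CA = [HCO3⁻] + 2[CO3²⁻] = (α₁ + 2α₂)·DIC
At pH 6.73: [H⁺]/K1 = 10^-0.29 = 0.51286, K2/[H⁺] = 10^-3.62 = 0.00023988
α₁ = 1/(1 + 0.51286 + 0.00023988) = 1/1.5131 = 0.6609; α₂ = α₁·K2/[H⁺] = 0.0001585
α₁ + 2α₂ = 0.6612
CA = 0.6612 × 2.70 = 1.79 mmol/L

CA = 1.79 mmol/L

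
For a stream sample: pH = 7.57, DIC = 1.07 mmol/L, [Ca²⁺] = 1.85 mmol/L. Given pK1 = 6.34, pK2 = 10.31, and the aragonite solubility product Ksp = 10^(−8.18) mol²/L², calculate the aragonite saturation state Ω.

α₂ = 1 / (1 + [H⁺]/K2 + [H⁺]²/(K1K2)) = 1 / (1 + 10^+2.74 + 10^+1.51)
   = 1 / (1 + 549.54 + 32.359) = 1/582.90 = 0.001716
[CO3²⁻] = α₂ × DIC = 0.001716 × 1.07 = 0.001836 mmol/L = 1.836 μmol/L
Ksp = 10^(−8.18) = 6.607×10^-9
Ω = [Ca²⁺][CO3²⁻]/Ksp = (1.85×10^-3)(1.836×10^-6) / 6.607×10^-9 = 0.514

Ω = 0.514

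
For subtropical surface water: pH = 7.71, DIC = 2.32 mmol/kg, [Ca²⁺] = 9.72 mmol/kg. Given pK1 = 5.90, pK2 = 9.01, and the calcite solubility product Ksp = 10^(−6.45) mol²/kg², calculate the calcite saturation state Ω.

α₂ = 1 / (1 + [H⁺]/K2 + [H⁺]²/(K1K2)) = 1 / (1 + 10^+1.30 + 10^-0.51)
   = 1 / (1 + 19.953 + 0.30903) = 1/21.262 = 0.04703
[CO3²⁻] = α₂ × DIC = 0.04703 × 2.32 = 0.1091 mmol/kg
Ksp = 10^(−6.45) = 3.548×10^-7
Ω = [Ca²⁺][CO3²⁻]/Ksp = (9.72×10^-3)(1.091×10^-4) / 3.548×10^-7 = 2.99

Ω = 2.99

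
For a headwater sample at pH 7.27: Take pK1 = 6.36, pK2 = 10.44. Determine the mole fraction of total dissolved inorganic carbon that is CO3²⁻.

α₂ = 0.000602

α₂ = 1 / (1 + [H⁺]/K2 + [H⁺]²/(K1K2)) = 1 / (1 + 10^+3.17 + 10^+2.26)
   = 1 / (1 + 1479.1 + 181.97) = 1/1662.1 = 0.0006017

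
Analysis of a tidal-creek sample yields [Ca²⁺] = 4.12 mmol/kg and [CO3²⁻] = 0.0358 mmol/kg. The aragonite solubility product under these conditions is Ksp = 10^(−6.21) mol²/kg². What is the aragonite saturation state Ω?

Ksp = 10^(−6.21) = 6.166×10^-7
Ω = [Ca²⁺][CO3²⁻]/Ksp = (4.12×10^-3)(0.0358×10^-3) / 6.166×10^-7 = 0.239

Ω = 0.239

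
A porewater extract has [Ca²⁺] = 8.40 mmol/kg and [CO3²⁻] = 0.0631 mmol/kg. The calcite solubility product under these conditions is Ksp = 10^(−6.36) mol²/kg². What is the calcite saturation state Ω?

Ω = 1.21

Ksp = 10^(−6.36) = 4.365×10^-7
Ω = [Ca²⁺][CO3²⁻]/Ksp = (8.40×10^-3)(0.0631×10^-3) / 4.365×10^-7 = 1.21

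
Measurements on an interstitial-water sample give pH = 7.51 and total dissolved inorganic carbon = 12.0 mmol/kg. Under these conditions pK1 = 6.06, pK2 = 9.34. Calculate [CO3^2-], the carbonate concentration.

[CO3²⁻] = 0.169 mmol/kg

α₂ = 1 / (1 + [H⁺]/K2 + [H⁺]²/(K1K2)) = 1 / (1 + 10^+1.83 + 10^+0.38)
   = 1 / (1 + 67.608 + 2.3988) = 1/71.007 = 0.01408
[CO3²⁻] = α₂ × DIC = 0.01408 × 12.0 = 0.169 mmol/kg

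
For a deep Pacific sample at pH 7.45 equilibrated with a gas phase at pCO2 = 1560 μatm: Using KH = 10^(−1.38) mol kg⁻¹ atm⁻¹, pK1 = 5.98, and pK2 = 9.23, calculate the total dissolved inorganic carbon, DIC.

[CO2*] = KH · pCO2 = 10^(−1.38) × 1560×10^-6 = 6.503×10^-5 mol/kg
α₀ = 1/(1 + K1/[H⁺] + K1K2/[H⁺]²) = 1/(1 + 10^+1.47 + 10^-0.31) = 0.03226
DIC = [CO2*]/α₀ = 6.503×10^-5 / 0.03226 = 2.02 mmol/kg

DIC = 2.02 mmol/kg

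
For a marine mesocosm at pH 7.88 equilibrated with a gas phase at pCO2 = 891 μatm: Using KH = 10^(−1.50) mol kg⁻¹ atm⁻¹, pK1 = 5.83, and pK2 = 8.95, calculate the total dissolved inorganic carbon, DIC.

DIC = 3.46 mmol/kg

[CO2*] = KH · pCO2 = 10^(−1.50) × 891×10^-6 = 2.818×10^-5 mol/kg
α₀ = 1/(1 + K1/[H⁺] + K1K2/[H⁺]²) = 1/(1 + 10^+2.05 + 10^+0.98) = 0.008147
DIC = [CO2*]/α₀ = 2.818×10^-5 / 0.008147 = 3.46 mmol/kg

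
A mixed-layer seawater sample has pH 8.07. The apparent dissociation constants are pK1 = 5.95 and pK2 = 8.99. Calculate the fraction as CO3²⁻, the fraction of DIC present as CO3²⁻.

α₂ = 0.107

α₂ = 1 / (1 + [H⁺]/K2 + [H⁺]²/(K1K2)) = 1 / (1 + 10^+0.92 + 10^-1.20)
   = 1 / (1 + 8.3176 + 0.063096) = 1/9.3807 = 0.1066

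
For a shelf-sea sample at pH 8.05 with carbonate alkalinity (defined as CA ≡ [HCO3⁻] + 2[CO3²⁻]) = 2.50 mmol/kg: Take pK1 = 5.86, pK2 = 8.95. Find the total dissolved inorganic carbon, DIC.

DIC = 2.26 mmol/kg

CA = [HCO3⁻] + 2[CO3²⁻] = (α₁ + 2α₂)·DIC
At pH 8.05: [H⁺]/K1 = 10^-2.19 = 0.0064565, K2/[H⁺] = 10^-0.90 = 0.12589
α₁ = 1/(1 + 0.0064565 + 0.12589) = 1/1.1323 = 0.8831; α₂ = α₁·K2/[H⁺] = 0.1112
α₁ + 2α₂ = 1.1055
DIC = CA / (α₁ + 2α₂) = 2.50 / 1.1055 = 2.26 mmol/kg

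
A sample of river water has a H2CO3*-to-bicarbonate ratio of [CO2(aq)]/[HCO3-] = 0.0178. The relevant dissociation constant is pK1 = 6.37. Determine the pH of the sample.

From K1 = [H⁺][HCO3-]/[CO2(aq)]:  pH = pK1 − log₁₀([CO2(aq)]/[HCO3-])
log₁₀(0.0178) = -1.750
pH = 6.37 − (-1.750) = 8.12

pH = 8.12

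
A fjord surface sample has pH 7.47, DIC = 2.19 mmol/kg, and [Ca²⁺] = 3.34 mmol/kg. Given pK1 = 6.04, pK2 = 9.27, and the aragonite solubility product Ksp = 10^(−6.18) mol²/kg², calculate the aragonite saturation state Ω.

α₂ = 1 / (1 + [H⁺]/K2 + [H⁺]²/(K1K2)) = 1 / (1 + 10^+1.80 + 10^+0.37)
   = 1 / (1 + 63.096 + 2.3442) = 1/66.440 = 0.01505
[CO3²⁻] = α₂ × DIC = 0.01505 × 2.19 = 0.03296 mmol/kg
Ksp = 10^(−6.18) = 6.607×10^-7
Ω = [Ca²⁺][CO3²⁻]/Ksp = (3.34×10^-3)(3.296×10^-5) / 6.607×10^-7 = 0.167

Ω = 0.167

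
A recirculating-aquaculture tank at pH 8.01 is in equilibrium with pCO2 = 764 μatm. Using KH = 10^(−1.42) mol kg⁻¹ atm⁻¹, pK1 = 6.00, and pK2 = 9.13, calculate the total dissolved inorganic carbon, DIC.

[CO2*] = KH · pCO2 = 10^(−1.42) × 764×10^-6 = 2.905×10^-5 mol/kg
α₀ = 1/(1 + K1/[H⁺] + K1K2/[H⁺]²) = 1/(1 + 10^+2.01 + 10^+0.89) = 0.009002
DIC = [CO2*]/α₀ = 2.905×10^-5 / 0.009002 = 3.23 mmol/kg

DIC = 3.23 mmol/kg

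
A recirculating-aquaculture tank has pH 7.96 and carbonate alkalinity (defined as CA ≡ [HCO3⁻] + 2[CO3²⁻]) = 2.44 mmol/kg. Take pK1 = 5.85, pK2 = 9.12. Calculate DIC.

CA = [HCO3⁻] + 2[CO3²⁻] = (α₁ + 2α₂)·DIC
At pH 7.96: [H⁺]/K1 = 10^-2.11 = 0.0077625, K2/[H⁺] = 10^-1.16 = 0.069183
α₁ = 1/(1 + 0.0077625 + 0.069183) = 1/1.0769 = 0.9286; α₂ = α₁·K2/[H⁺] = 0.06424
α₁ + 2α₂ = 1.0570
DIC = CA / (α₁ + 2α₂) = 2.44 / 1.0570 = 2.31 mmol/kg

DIC = 2.31 mmol/kg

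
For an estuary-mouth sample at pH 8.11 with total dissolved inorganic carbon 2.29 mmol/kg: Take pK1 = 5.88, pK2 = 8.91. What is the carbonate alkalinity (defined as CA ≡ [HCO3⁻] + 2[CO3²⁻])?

CA = [HCO3⁻] + 2[CO3²⁻] = (α₁ + 2α₂)·DIC
At pH 8.11: [H⁺]/K1 = 10^-2.23 = 0.0058884, K2/[H⁺] = 10^-0.80 = 0.15849
α₁ = 1/(1 + 0.0058884 + 0.15849) = 1/1.1644 = 0.8588; α₂ = α₁·K2/[H⁺] = 0.1361
α₁ + 2α₂ = 1.1311
CA = 1.1311 × 2.29 = 2.59 mmol/kg

CA = 2.59 mmol/kg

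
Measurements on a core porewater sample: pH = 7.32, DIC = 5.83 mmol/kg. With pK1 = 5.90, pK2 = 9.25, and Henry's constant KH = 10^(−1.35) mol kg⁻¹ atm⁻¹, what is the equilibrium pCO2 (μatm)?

α₀ = 1 / (1 + K1/[H⁺] + K1K2/[H⁺]²) = 1 / (1 + 10^+1.42 + 10^-0.51)
   = 1 / (1 + 26.303 + 0.30903) = 1/27.612 = 0.03622
[CO2*] = α₀ × DIC = 0.03622 × 5.83 = 0.2111 mmol/kg
pCO2 = [CO2*]/KH = 2.111×10^-4 / 4.467×10^-2 = 4730 μatm

pCO2 = 4730 μatm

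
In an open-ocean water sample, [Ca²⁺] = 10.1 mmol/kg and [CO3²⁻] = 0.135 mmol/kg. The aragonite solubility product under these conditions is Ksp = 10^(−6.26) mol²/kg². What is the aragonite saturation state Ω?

Ksp = 10^(−6.26) = 5.495×10^-7
Ω = [Ca²⁺][CO3²⁻]/Ksp = (10.1×10^-3)(0.135×10^-3) / 5.495×10^-7 = 2.48

Ω = 2.48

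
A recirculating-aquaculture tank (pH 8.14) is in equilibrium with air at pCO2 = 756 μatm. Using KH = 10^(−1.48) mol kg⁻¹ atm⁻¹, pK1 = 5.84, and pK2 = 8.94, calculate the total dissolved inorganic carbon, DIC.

DIC = 5.81 mmol/kg

[CO2*] = KH · pCO2 = 10^(−1.48) × 756×10^-6 = 2.503×10^-5 mol/kg
α₀ = 1/(1 + K1/[H⁺] + K1K2/[H⁺]²) = 1/(1 + 10^+2.30 + 10^+1.50) = 0.004308
DIC = [CO2*]/α₀ = 2.503×10^-5 / 0.004308 = 5.81 mmol/kg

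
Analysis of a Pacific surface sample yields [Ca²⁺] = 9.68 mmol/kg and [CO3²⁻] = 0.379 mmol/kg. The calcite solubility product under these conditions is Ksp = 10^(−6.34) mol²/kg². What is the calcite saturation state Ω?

Ksp = 10^(−6.34) = 4.571×10^-7
Ω = [Ca²⁺][CO3²⁻]/Ksp = (9.68×10^-3)(0.379×10^-3) / 4.571×10^-7 = 8.03

Ω = 8.03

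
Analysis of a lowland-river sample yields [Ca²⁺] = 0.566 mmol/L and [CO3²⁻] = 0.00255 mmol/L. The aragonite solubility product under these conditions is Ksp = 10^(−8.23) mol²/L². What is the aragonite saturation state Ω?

Ω = 0.245

Ksp = 10^(−8.23) = 5.888×10^-9
Ω = [Ca²⁺][CO3²⁻]/Ksp = (0.566×10^-3)(0.00255×10^-3) / 5.888×10^-9 = 0.245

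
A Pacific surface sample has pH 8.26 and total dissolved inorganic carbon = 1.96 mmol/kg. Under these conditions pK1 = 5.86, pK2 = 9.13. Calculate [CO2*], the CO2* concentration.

[CO2*] = 6.85 μmol/kg

α₀ = 1 / (1 + K1/[H⁺] + K1K2/[H⁺]²) = 1 / (1 + 10^+2.40 + 10^+1.53)
   = 1 / (1 + 251.19 + 33.884) = 1/286.07 = 0.003496
[CO2*] = α₀ × DIC = 0.003496 × 1.96 = 0.00685 mmol/kg = 6.85 μmol/kg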